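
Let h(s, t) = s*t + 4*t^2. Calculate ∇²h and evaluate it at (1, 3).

∂²h/∂s² = 0
∂²h/∂t² = 8
∇²h = 8
At (1, 3): 8.

8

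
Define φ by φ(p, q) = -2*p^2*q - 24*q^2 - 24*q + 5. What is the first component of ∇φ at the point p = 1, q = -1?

(∇φ)_1 = ∂φ/∂p = -4*p*q
At (1, -1): 4.

4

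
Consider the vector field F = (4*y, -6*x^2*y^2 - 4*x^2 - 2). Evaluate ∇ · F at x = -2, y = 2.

∂F₁/∂x = 0
∂F₂/∂y = -12*x^2*y
∇·F = -12*x^2*y
At (-2, 2): -96.

-96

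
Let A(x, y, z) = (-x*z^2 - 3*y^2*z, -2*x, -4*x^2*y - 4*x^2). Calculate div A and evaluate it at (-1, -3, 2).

-4

∂A₁/∂x = -z^2
∂A₂/∂y = 0
∂A₃/∂z = 0
∇·A = -z^2
At (-1, -3, 2): -4.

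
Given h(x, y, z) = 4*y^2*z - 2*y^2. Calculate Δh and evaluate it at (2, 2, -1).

-12

∂²h/∂x² = 0
∂²h/∂y² = 4*(2*z - 1)
∂²h/∂z² = 0
∇²h = 8*z - 4
At (2, 2, -1): -12.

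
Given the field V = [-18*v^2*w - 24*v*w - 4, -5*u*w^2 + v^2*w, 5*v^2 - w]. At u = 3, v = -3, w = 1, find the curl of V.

(-9, -90, -89)

(∇×V)₁ = ∂V₃/∂v − ∂V₂/∂w = 10*u*w - v^2 + 10*v
(∇×V)₂ = ∂V₁/∂w − ∂V₃/∂u = -18*v^2 - 24*v
(∇×V)₃ = ∂V₂/∂u − ∂V₁/∂v = 36*v*w - 5*w^2 + 24*w
∇×V = (10*u*w - v^2 + 10*v, -18*v^2 - 24*v, 36*v*w - 5*w^2 + 24*w)
At (3, -3, 1): (-9, -90, -89).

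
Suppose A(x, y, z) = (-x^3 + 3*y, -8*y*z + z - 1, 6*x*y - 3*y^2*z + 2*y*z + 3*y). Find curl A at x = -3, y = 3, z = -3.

(∇×A)₁ = ∂A₃/∂y − ∂A₂/∂z = 6*x - 6*y*z + 8*y + 2*z + 2
(∇×A)₂ = ∂A₁/∂z − ∂A₃/∂x = -6*y
(∇×A)₃ = ∂A₂/∂x − ∂A₁/∂y = -3
∇×A = (6*x - 6*y*z + 8*y + 2*z + 2, -6*y, -3)
At (-3, 3, -3): (56, -18, -3).

(56, -18, -3)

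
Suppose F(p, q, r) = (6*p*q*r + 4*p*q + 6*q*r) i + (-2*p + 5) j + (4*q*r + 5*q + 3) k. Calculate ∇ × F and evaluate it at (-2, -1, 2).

(13, 6, 18)

(∇×F)₁ = ∂F₃/∂q − ∂F₂/∂r = 4*r + 5
(∇×F)₂ = ∂F₁/∂r − ∂F₃/∂p = 6*p*q + 6*q
(∇×F)₃ = ∂F₂/∂p − ∂F₁/∂q = -6*p*r - 4*p - 6*r - 2
∇×F = (4*r + 5, 6*p*q + 6*q, -6*p*r - 4*p - 6*r - 2)
At (-2, -1, 2): (13, 6, 18).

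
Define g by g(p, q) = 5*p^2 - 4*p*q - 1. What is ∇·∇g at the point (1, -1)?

∂²g/∂p² = 10
∂²g/∂q² = 0
∇²g = 10
At (1, -1): 10.

10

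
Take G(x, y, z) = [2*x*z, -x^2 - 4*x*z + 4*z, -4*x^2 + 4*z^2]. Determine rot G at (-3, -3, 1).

(∇×G)₁ = ∂G₃/∂y − ∂G₂/∂z = 4*x - 4
(∇×G)₂ = ∂G₁/∂z − ∂G₃/∂x = 10*x
(∇×G)₃ = ∂G₂/∂x − ∂G₁/∂y = -2*x - 4*z
∇×G = (4*x - 4, 10*x, -2*x - 4*z)
At (-3, -3, 1): (-16, -30, 2).

(-16, -30, 2)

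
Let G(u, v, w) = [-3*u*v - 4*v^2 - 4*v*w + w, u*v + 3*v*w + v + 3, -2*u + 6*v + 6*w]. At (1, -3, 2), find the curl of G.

(15, 15, -16)

(∇×G)₁ = ∂G₃/∂v − ∂G₂/∂w = -3*v + 6
(∇×G)₂ = ∂G₁/∂w − ∂G₃/∂u = -4*v + 3
(∇×G)₃ = ∂G₂/∂u − ∂G₁/∂v = 3*u + 9*v + 4*w
∇×G = (-3*v + 6, -4*v + 3, 3*u + 9*v + 4*w)
At (1, -3, 2): (15, 15, -16).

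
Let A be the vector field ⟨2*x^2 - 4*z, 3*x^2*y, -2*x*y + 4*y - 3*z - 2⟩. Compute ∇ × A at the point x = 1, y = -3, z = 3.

(∇×A)₁ = ∂A₃/∂y − ∂A₂/∂z = -2*x + 4
(∇×A)₂ = ∂A₁/∂z − ∂A₃/∂x = 2*y - 4
(∇×A)₃ = ∂A₂/∂x − ∂A₁/∂y = 6*x*y
∇×A = (-2*x + 4, 2*y - 4, 6*x*y)
At (1, -3, 3): (2, -10, -18).

(2, -10, -18)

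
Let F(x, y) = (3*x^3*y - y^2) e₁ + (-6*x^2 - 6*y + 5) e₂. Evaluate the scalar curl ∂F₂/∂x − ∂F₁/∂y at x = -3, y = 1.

119

∂F₂/∂x = -12*x
∂F₁/∂y = 3*x^3 - 2*y
Scalar curl = -3*x^3 - 12*x + 2*y
At (-3, 1): 119.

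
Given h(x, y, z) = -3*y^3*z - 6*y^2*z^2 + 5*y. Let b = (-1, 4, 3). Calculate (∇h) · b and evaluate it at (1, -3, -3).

∂h/∂x = 0
∂h/∂y = -9*y^2*z - 12*y*z^2 + 5
∂h/∂z = -3*y^3 - 12*y^2*z
∇h at (1, -3, -3) = (0, 572, 405)
∇h · b = (0)(-1) + (572)(4) + (405)(3) = 3503

3503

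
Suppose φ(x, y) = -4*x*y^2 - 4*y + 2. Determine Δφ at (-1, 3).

∂²φ/∂x² = 0
∂²φ/∂y² = -8*x
∇²φ = -8*x
At (-1, 3): 8.

8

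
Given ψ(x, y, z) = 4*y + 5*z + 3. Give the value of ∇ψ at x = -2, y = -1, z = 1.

∂ψ/∂x = 0
∂ψ/∂y = 4
∂ψ/∂z = 5
∇ψ = (0, 4, 5)
At (-2, -1, 1): (0, 4, 5).

(0, 4, 5)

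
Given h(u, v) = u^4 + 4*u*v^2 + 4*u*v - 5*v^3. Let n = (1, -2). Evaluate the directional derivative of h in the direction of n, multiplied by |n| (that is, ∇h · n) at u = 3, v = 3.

∂h/∂u = 4*u^3 + 4*v^2 + 4*v
∂h/∂v = 8*u*v + 4*u - 15*v^2
∇h at (3, 3) = (156, -51)
∇h · n = (156)(1) + (-51)(-2) = 258

258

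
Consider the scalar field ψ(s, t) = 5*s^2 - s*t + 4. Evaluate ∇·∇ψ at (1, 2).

∂²ψ/∂s² = 10
∂²ψ/∂t² = 0
∇²ψ = 10
At (1, 2): 10.

10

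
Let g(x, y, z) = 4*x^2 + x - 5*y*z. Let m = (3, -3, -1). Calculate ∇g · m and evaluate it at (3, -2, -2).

35

∂g/∂x = 8*x + 1
∂g/∂y = -5*z
∂g/∂z = -5*y
∇g at (3, -2, -2) = (25, 10, 10)
∇g · m = (25)(3) + (10)(-3) + (10)(-1) = 35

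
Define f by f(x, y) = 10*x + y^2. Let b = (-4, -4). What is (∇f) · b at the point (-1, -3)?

∂f/∂x = 10
∂f/∂y = 2*y
∇f at (-1, -3) = (10, -6)
∇f · b = (10)(-4) + (-6)(-4) = -16

-16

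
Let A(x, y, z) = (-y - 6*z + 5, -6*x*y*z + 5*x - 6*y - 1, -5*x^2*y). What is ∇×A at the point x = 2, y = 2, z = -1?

(4, 34, 18)

(∇×A)₁ = ∂A₃/∂y − ∂A₂/∂z = -5*x^2 + 6*x*y
(∇×A)₂ = ∂A₁/∂z − ∂A₃/∂x = 10*x*y - 6
(∇×A)₃ = ∂A₂/∂x − ∂A₁/∂y = -6*y*z + 6
∇×A = (-5*x^2 + 6*x*y, 10*x*y - 6, -6*y*z + 6)
At (2, 2, -1): (4, 34, 18).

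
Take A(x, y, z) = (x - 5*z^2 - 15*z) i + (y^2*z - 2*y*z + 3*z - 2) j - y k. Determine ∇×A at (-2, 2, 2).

(-4, -35, 0)

(∇×A)₁ = ∂A₃/∂y − ∂A₂/∂z = -y^2 + 2*y - 4
(∇×A)₂ = ∂A₁/∂z − ∂A₃/∂x = -10*z - 15
(∇×A)₃ = ∂A₂/∂x − ∂A₁/∂y = 0
∇×A = (-y^2 + 2*y - 4, -10*z - 15, 0)
At (-2, 2, 2): (-4, -35, 0).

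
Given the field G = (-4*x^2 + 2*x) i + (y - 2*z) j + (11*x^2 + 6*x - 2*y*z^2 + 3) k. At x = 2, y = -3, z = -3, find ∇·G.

∂G₁/∂x = -8*x + 2
∂G₂/∂y = 1
∂G₃/∂z = -4*y*z
∇·G = -8*x - 4*y*z + 3
At (2, -3, -3): -49.

-49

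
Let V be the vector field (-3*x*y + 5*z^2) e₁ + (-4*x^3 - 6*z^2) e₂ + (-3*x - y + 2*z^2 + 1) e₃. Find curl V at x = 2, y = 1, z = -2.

(-25, -17, -42)

(∇×V)₁ = ∂V₃/∂y − ∂V₂/∂z = 12*z - 1
(∇×V)₂ = ∂V₁/∂z − ∂V₃/∂x = 10*z + 3
(∇×V)₃ = ∂V₂/∂x − ∂V₁/∂y = -12*x^2 + 3*x
∇×V = (12*z - 1, 10*z + 3, -12*x^2 + 3*x)
At (2, 1, -2): (-25, -17, -42).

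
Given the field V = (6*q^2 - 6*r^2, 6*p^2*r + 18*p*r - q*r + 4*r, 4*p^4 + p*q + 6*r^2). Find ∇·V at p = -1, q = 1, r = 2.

∂V₁/∂p = 0
∂V₂/∂q = -r
∂V₃/∂r = 12*r
∇·V = 11*r
At (-1, 1, 2): 22.

22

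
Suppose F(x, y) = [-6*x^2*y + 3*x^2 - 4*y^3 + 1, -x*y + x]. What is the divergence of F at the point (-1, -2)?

-29

∂F₁/∂x = -12*x*y + 6*x
∂F₂/∂y = -x
∇·F = -12*x*y + 5*x
At (-1, -2): -29.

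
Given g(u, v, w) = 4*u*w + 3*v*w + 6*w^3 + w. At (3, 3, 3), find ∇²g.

∂²g/∂u² = 0
∂²g/∂v² = 0
∂²g/∂w² = 36*w
∇²g = 36*w
At (3, 3, 3): 108.

108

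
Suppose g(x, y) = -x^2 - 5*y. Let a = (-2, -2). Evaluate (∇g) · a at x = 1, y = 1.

14

∂g/∂x = -2*x
∂g/∂y = -5
∇g at (1, 1) = (-2, -5)
∇g · a = (-2)(-2) + (-5)(-2) = 14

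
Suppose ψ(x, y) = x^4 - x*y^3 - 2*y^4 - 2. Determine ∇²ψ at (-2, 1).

∂²ψ/∂x² = 12*x^2
∂²ψ/∂y² = -6*y*(x + 4*y)
∇²ψ = 12*x^2 - 6*x*y - 24*y^2
At (-2, 1): 36.

36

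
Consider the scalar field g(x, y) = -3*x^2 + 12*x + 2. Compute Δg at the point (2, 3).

-6

∂²g/∂x² = -6
∂²g/∂y² = 0
∇²g = -6
At (2, 3): -6.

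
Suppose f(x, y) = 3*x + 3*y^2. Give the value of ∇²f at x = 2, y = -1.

∂²f/∂x² = 0
∂²f/∂y² = 6
∇²f = 6
At (2, -1): 6.

6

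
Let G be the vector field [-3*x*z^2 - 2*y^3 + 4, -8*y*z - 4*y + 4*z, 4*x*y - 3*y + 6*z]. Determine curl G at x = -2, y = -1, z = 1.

(∇×G)₁ = ∂G₃/∂y − ∂G₂/∂z = 4*x + 8*y - 7
(∇×G)₂ = ∂G₁/∂z − ∂G₃/∂x = -6*x*z - 4*y
(∇×G)₃ = ∂G₂/∂x − ∂G₁/∂y = 6*y^2
∇×G = (4*x + 8*y - 7, -6*x*z - 4*y, 6*y^2)
At (-2, -1, 1): (-23, 16, 6).

(-23, 16, 6)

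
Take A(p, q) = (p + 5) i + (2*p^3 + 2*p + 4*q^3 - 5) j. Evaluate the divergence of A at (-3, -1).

13

∂A₁/∂p = 1
∂A₂/∂q = 12*q^2
∇·A = 12*q^2 + 1
At (-3, -1): 13.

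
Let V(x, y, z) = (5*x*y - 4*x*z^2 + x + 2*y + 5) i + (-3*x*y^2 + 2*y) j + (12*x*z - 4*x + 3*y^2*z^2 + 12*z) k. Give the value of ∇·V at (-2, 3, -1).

-16

∂V₁/∂x = 5*y - 4*z^2 + 1
∂V₂/∂y = -6*x*y + 2
∂V₃/∂z = 12*x + 6*y^2*z + 12
∇·V = -6*x*y + 12*x + 6*y^2*z + 5*y - 4*z^2 + 15
At (-2, 3, -1): -16.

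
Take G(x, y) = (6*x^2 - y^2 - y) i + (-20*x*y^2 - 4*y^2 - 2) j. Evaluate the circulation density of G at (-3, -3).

-185

∂G₂/∂x = -20*y^2
∂G₁/∂y = -2*y - 1
Scalar curl = -20*y^2 + 2*y + 1
At (-3, -3): -185.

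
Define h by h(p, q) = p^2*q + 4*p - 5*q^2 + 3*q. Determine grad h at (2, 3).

(16, -23)

∂h/∂p = 2*p*q + 4
∂h/∂q = p^2 - 10*q + 3
∇h = (2*p*q + 4, p^2 - 10*q + 3)
At (2, 3): (16, -23).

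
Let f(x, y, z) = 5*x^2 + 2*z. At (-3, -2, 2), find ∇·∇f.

10

∂²f/∂x² = 10
∂²f/∂y² = 0
∂²f/∂z² = 0
∇²f = 10
At (-3, -2, 2): 10.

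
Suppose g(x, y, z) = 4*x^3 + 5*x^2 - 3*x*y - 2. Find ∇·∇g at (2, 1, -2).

58

∂²g/∂x² = 2*(12*x + 5)
∂²g/∂y² = 0
∂²g/∂z² = 0
∇²g = 24*x + 10
At (2, 1, -2): 58.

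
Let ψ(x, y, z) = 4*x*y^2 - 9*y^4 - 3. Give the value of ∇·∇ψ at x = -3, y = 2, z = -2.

∂²ψ/∂x² = 0
∂²ψ/∂y² = 4*(2*x - 27*y^2)
∂²ψ/∂z² = 0
∇²ψ = 8*x - 108*y^2
At (-3, 2, -2): -456.

-456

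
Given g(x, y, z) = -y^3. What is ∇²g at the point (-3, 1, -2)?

∂²g/∂x² = 0
∂²g/∂y² = -6*y
∂²g/∂z² = 0
∇²g = -6*y
At (-3, 1, -2): -6.

-6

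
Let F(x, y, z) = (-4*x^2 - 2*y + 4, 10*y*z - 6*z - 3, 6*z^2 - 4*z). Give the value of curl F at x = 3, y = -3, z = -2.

(∇×F)₁ = ∂F₃/∂y − ∂F₂/∂z = -10*y + 6
(∇×F)₂ = ∂F₁/∂z − ∂F₃/∂x = 0
(∇×F)₃ = ∂F₂/∂x − ∂F₁/∂y = 2
∇×F = (-10*y + 6, 0, 2)
At (3, -3, -2): (36, 0, 2).

(36, 0, 2)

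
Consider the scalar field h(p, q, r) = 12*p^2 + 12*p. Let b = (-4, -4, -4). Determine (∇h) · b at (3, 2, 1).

∂h/∂p = 24*p + 12
∂h/∂q = 0
∂h/∂r = 0
∇h at (3, 2, 1) = (84, 0, 0)
∇h · b = (84)(-4) + (0)(-4) + (0)(-4) = -336

-336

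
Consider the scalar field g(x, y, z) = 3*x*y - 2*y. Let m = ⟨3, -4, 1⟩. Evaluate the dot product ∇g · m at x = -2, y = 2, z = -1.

∂g/∂x = 3*y
∂g/∂y = 3*x - 2
∂g/∂z = 0
∇g at (-2, 2, -1) = (6, -8, 0)
∇g · m = (6)(3) + (-8)(-4) + (0)(1) = 50

50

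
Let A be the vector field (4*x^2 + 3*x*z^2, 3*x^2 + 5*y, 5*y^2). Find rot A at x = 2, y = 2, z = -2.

(20, -24, 12)

(∇×A)₁ = ∂A₃/∂y − ∂A₂/∂z = 10*y
(∇×A)₂ = ∂A₁/∂z − ∂A₃/∂x = 6*x*z
(∇×A)₃ = ∂A₂/∂x − ∂A₁/∂y = 6*x
∇×A = (10*y, 6*x*z, 6*x)
At (2, 2, -2): (20, -24, 12).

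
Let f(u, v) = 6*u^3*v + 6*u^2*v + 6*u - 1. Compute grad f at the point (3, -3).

∂f/∂u = 18*u^2*v + 12*u*v + 6
∂f/∂v = 6*u^3 + 6*u^2
∇f = (18*u^2*v + 12*u*v + 6, 6*u^3 + 6*u^2)
At (3, -3): (-588, 216).

(-588, 216)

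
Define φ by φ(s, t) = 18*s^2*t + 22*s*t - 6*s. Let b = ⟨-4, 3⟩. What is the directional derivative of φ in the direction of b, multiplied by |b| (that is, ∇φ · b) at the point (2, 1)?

-4

∂φ/∂s = 36*s*t + 22*t - 6
∂φ/∂t = 18*s^2 + 22*s
∇φ at (2, 1) = (88, 116)
∇φ · b = (88)(-4) + (116)(3) = -4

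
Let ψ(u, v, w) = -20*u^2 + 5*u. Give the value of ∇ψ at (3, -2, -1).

∂ψ/∂u = -40*u + 5
∂ψ/∂v = 0
∂ψ/∂w = 0
∇ψ = (-40*u + 5, 0, 0)
At (3, -2, -1): (-115, 0, 0).

(-115, 0, 0)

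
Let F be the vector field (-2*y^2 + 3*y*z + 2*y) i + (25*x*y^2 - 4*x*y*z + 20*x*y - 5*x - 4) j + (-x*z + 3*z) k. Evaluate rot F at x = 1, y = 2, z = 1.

(8, 7, 130)

(∇×F)₁ = ∂F₃/∂y − ∂F₂/∂z = 4*x*y
(∇×F)₂ = ∂F₁/∂z − ∂F₃/∂x = 3*y + z
(∇×F)₃ = ∂F₂/∂x − ∂F₁/∂y = 25*y^2 - 4*y*z + 24*y - 3*z - 7
∇×F = (4*x*y, 3*y + z, 25*y^2 - 4*y*z + 24*y - 3*z - 7)
At (1, 2, 1): (8, 7, 130).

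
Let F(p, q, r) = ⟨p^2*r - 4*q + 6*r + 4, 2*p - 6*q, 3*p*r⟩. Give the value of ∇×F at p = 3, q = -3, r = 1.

(0, 12, 6)

(∇×F)₁ = ∂F₃/∂q − ∂F₂/∂r = 0
(∇×F)₂ = ∂F₁/∂r − ∂F₃/∂p = p^2 - 3*r + 6
(∇×F)₃ = ∂F₂/∂p − ∂F₁/∂q = 6
∇×F = (0, p^2 - 3*r + 6, 6)
At (3, -3, 1): (0, 12, 6).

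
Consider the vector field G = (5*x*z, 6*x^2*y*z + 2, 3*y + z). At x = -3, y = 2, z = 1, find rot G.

(∇×G)₁ = ∂G₃/∂y − ∂G₂/∂z = -6*x^2*y + 3
(∇×G)₂ = ∂G₁/∂z − ∂G₃/∂x = 5*x
(∇×G)₃ = ∂G₂/∂x − ∂G₁/∂y = 12*x*y*z
∇×G = (-6*x^2*y + 3, 5*x, 12*x*y*z)
At (-3, 2, 1): (-105, -15, -72).

(-105, -15, -72)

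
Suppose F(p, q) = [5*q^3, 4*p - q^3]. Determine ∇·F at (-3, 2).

-12

∂F₁/∂p = 0
∂F₂/∂q = -3*q^2
∇·F = -3*q^2
At (-3, 2): -12.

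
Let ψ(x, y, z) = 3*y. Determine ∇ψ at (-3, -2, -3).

∂ψ/∂x = 0
∂ψ/∂y = 3
∂ψ/∂z = 0
∇ψ = (0, 3, 0)
At (-3, -2, -3): (0, 3, 0).

(0, 3, 0)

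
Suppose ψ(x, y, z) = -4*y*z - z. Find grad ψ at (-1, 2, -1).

∂ψ/∂x = 0
∂ψ/∂y = -4*z
∂ψ/∂z = -4*y - 1
∇ψ = (0, -4*z, -4*y - 1)
At (-1, 2, -1): (0, 4, -9).

(0, 4, -9)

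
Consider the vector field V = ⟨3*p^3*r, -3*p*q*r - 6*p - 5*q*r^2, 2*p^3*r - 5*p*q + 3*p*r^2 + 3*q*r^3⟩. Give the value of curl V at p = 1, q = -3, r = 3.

(∇×V)₁ = ∂V₃/∂q − ∂V₂/∂r = 3*p*q - 5*p + 10*q*r + 3*r^3
(∇×V)₂ = ∂V₁/∂r − ∂V₃/∂p = 3*p^3 - 6*p^2*r + 5*q - 3*r^2
(∇×V)₃ = ∂V₂/∂p − ∂V₁/∂q = -3*q*r - 6
∇×V = (3*p*q - 5*p + 10*q*r + 3*r^3, 3*p^3 - 6*p^2*r + 5*q - 3*r^2, -3*q*r - 6)
At (1, -3, 3): (-23, -57, 21).

(-23, -57, 21)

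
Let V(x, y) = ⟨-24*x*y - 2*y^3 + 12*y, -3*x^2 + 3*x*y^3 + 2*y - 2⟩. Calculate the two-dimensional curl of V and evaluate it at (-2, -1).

-45

∂V₂/∂x = -6*x + 3*y^3
∂V₁/∂y = -24*x - 6*y^2 + 12
Scalar curl = 18*x + 3*y^3 + 6*y^2 - 12
At (-2, -1): -45.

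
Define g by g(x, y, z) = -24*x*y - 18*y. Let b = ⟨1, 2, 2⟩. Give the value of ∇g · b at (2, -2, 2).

∂g/∂x = -24*y
∂g/∂y = -24*x - 18
∂g/∂z = 0
∇g at (2, -2, 2) = (48, -66, 0)
∇g · b = (48)(1) + (-66)(2) + (0)(2) = -84

-84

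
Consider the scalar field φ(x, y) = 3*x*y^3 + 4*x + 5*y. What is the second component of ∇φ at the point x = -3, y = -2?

(∇φ)_2 = ∂φ/∂y = 9*x*y^2 + 5
At (-3, -2): -103.

-103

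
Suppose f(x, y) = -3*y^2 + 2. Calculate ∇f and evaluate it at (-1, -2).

∂f/∂x = 0
∂f/∂y = -6*y
∇f = (0, -6*y)
At (-1, -2): (0, 12).

(0, 12)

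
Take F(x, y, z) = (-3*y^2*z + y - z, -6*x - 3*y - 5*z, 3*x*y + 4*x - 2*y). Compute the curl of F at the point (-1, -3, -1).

(0, -23, 11)

(∇×F)₁ = ∂F₃/∂y − ∂F₂/∂z = 3*x + 3
(∇×F)₂ = ∂F₁/∂z − ∂F₃/∂x = -3*y^2 - 3*y - 5
(∇×F)₃ = ∂F₂/∂x − ∂F₁/∂y = 6*y*z - 7
∇×F = (3*x + 3, -3*y^2 - 3*y - 5, 6*y*z - 7)
At (-1, -3, -1): (0, -23, 11).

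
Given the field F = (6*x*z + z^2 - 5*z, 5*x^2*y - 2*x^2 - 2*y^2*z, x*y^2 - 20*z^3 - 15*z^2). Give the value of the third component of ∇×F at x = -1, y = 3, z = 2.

(∇×F)_3 = ∂F₂/∂x − ∂F₁/∂y
= 10*x*y - 4*x − (0)
= 10*x*y - 4*x
At (-1, 3, 2): -26.

-26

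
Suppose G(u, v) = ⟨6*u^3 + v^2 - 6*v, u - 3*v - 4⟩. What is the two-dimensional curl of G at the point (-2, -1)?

9

∂G₂/∂u = 1
∂G₁/∂v = 2*v - 6
Scalar curl = -2*v + 7
At (-2, -1): 9.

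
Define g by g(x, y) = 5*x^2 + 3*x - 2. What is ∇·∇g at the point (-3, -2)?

10

∂²g/∂x² = 10
∂²g/∂y² = 0
∇²g = 10
At (-3, -2): 10.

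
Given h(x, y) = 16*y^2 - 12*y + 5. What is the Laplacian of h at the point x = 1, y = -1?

32

∂²h/∂x² = 0
∂²h/∂y² = 32
∇²h = 32
At (1, -1): 32.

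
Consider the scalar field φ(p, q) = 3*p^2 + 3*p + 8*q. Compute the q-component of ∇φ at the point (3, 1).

(∇φ)_2 = ∂φ/∂q = 8
At (3, 1): 8.

8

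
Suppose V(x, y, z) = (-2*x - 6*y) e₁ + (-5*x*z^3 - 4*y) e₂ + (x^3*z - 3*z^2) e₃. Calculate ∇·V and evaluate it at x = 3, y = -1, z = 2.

∂V₁/∂x = -2
∂V₂/∂y = -4
∂V₃/∂z = x^3 - 6*z
∇·V = x^3 - 6*z - 6
At (3, -1, 2): 9.

9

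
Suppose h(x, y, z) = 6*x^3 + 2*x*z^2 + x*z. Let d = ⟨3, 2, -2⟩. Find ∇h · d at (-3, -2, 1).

525

∂h/∂x = 18*x^2 + 2*z^2 + z
∂h/∂y = 0
∂h/∂z = 4*x*z + x
∇h at (-3, -2, 1) = (165, 0, -15)
∇h · d = (165)(3) + (0)(2) + (-15)(-2) = 525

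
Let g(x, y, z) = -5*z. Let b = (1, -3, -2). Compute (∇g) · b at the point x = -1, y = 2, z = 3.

∂g/∂x = 0
∂g/∂y = 0
∂g/∂z = -5
∇g at (-1, 2, 3) = (0, 0, -5)
∇g · b = (0)(1) + (0)(-3) + (-5)(-2) = 10

10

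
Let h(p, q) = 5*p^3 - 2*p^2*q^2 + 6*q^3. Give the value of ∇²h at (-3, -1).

∂²h/∂p² = 2*(15*p - 2*q^2)
∂²h/∂q² = 4*(-p^2 + 9*q)
∇²h = -4*p^2 + 30*p - 4*q^2 + 36*q
At (-3, -1): -166.

-166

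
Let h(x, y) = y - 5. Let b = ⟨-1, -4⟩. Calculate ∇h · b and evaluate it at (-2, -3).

-4

∂h/∂x = 0
∂h/∂y = 1
∇h at (-2, -3) = (0, 1)
∇h · b = (0)(-1) + (1)(-4) = -4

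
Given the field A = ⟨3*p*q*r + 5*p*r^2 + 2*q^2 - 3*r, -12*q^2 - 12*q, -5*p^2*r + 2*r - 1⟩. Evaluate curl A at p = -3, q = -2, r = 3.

(0, -165, 35)

(∇×A)₁ = ∂A₃/∂q − ∂A₂/∂r = 0
(∇×A)₂ = ∂A₁/∂r − ∂A₃/∂p = 3*p*q + 20*p*r - 3
(∇×A)₃ = ∂A₂/∂p − ∂A₁/∂q = -3*p*r - 4*q
∇×A = (0, 3*p*q + 20*p*r - 3, -3*p*r - 4*q)
At (-3, -2, 3): (0, -165, 35).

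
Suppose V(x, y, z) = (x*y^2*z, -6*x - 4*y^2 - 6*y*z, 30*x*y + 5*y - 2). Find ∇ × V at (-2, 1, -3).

(-49, -32, -18)

(∇×V)₁ = ∂V₃/∂y − ∂V₂/∂z = 30*x + 6*y + 5
(∇×V)₂ = ∂V₁/∂z − ∂V₃/∂x = x*y^2 - 30*y
(∇×V)₃ = ∂V₂/∂x − ∂V₁/∂y = -2*x*y*z - 6
∇×V = (30*x + 6*y + 5, x*y^2 - 30*y, -2*x*y*z - 6)
At (-2, 1, -3): (-49, -32, -18).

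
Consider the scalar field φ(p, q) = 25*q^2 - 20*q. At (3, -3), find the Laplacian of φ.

50

∂²φ/∂p² = 0
∂²φ/∂q² = 50
∇²φ = 50
At (3, -3): 50.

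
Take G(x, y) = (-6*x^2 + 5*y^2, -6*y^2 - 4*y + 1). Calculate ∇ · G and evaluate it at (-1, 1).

-4

∂G₁/∂x = -12*x
∂G₂/∂y = -12*y - 4
∇·G = -12*x - 12*y - 4
At (-1, 1): -4.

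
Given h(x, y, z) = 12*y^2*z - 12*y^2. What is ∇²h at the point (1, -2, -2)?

-72

∂²h/∂x² = 0
∂²h/∂y² = 24*(z - 1)
∂²h/∂z² = 0
∇²h = 24*z - 24
At (1, -2, -2): -72.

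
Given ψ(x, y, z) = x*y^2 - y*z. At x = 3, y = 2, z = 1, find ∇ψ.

∂ψ/∂x = y^2
∂ψ/∂y = 2*x*y - z
∂ψ/∂z = -y
∇ψ = (y^2, 2*x*y - z, -y)
At (3, 2, 1): (4, 11, -2).

(4, 11, -2)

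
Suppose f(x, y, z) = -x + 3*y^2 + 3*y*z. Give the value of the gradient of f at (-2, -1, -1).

(-1, -9, -3)

∂f/∂x = -1
∂f/∂y = 6*y + 3*z
∂f/∂z = 3*y
∇f = (-1, 6*y + 3*z, 3*y)
At (-2, -1, -1): (-1, -9, -3).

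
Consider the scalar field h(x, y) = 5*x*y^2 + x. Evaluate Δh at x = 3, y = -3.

∂²h/∂x² = 0
∂²h/∂y² = 10*x
∇²h = 10*x
At (3, -3): 30.

30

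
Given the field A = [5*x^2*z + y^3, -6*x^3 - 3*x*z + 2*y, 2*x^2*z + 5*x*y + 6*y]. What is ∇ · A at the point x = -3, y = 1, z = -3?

110

∂A₁/∂x = 10*x*z
∂A₂/∂y = 2
∂A₃/∂z = 2*x^2
∇·A = 2*x^2 + 10*x*z + 2
At (-3, 1, -3): 110.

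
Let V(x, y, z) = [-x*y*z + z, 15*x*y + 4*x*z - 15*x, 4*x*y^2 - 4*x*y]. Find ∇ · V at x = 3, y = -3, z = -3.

∂V₁/∂x = -y*z
∂V₂/∂y = 15*x
∂V₃/∂z = 0
∇·V = 15*x - y*z
At (3, -3, -3): 36.

36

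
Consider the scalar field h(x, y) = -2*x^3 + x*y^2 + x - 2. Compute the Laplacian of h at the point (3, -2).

-30

∂²h/∂x² = -12*x
∂²h/∂y² = 2*x
∇²h = -10*x
At (3, -2): -30.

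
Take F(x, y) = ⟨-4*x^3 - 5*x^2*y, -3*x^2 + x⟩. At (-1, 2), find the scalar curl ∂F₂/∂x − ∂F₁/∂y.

12

∂F₂/∂x = -6*x + 1
∂F₁/∂y = -5*x^2
Scalar curl = 5*x^2 - 6*x + 1
At (-1, 2): 12.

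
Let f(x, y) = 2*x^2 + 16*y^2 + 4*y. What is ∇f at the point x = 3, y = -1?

(12, -28)

∂f/∂x = 4*x
∂f/∂y = 32*y + 4
∇f = (4*x, 32*y + 4)
At (3, -1): (12, -28).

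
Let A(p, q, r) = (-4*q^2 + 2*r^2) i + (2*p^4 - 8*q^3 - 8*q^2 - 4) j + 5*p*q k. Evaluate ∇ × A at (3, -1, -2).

(15, -3, 208)

(∇×A)₁ = ∂A₃/∂q − ∂A₂/∂r = 5*p
(∇×A)₂ = ∂A₁/∂r − ∂A₃/∂p = -5*q + 4*r
(∇×A)₃ = ∂A₂/∂p − ∂A₁/∂q = 8*p^3 + 8*q
∇×A = (5*p, -5*q + 4*r, 8*p^3 + 8*q)
At (3, -1, -2): (15, -3, 208).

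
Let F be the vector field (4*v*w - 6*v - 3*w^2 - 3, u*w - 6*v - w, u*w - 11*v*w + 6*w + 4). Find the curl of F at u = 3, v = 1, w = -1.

(∇×F)₁ = ∂F₃/∂v − ∂F₂/∂w = -u - 11*w + 1
(∇×F)₂ = ∂F₁/∂w − ∂F₃/∂u = 4*v - 7*w
(∇×F)₃ = ∂F₂/∂u − ∂F₁/∂v = -3*w + 6
∇×F = (-u - 11*w + 1, 4*v - 7*w, -3*w + 6)
At (3, 1, -1): (9, 11, 9).

(9, 11, 9)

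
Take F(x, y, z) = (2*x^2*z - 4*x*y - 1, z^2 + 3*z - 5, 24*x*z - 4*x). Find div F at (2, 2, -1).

32

∂F₁/∂x = 4*x*z - 4*y
∂F₂/∂y = 0
∂F₃/∂z = 24*x
∇·F = 4*x*z + 24*x - 4*y
At (2, 2, -1): 32.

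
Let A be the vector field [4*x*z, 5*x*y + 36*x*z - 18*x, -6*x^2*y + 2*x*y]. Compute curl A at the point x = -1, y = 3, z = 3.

(28, -46, 105)

(∇×A)₁ = ∂A₃/∂y − ∂A₂/∂z = -6*x^2 - 34*x
(∇×A)₂ = ∂A₁/∂z − ∂A₃/∂x = 12*x*y + 4*x - 2*y
(∇×A)₃ = ∂A₂/∂x − ∂A₁/∂y = 5*y + 36*z - 18
∇×A = (-6*x^2 - 34*x, 12*x*y + 4*x - 2*y, 5*y + 36*z - 18)
At (-1, 3, 3): (28, -46, 105).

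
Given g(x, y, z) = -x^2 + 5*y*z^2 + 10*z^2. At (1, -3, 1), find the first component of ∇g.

(∇g)_1 = ∂g/∂x = -2*x
At (1, -3, 1): -2.

-2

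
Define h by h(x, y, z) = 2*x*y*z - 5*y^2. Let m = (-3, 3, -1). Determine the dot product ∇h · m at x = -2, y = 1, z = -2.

10

∂h/∂x = 2*y*z
∂h/∂y = 2*x*z - 10*y
∂h/∂z = 2*x*y
∇h at (-2, 1, -2) = (-4, -2, -4)
∇h · m = (-4)(-3) + (-2)(3) + (-4)(-1) = 10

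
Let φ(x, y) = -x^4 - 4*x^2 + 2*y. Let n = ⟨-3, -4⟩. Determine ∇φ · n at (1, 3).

28

∂φ/∂x = -4*x^3 - 8*x
∂φ/∂y = 2
∇φ at (1, 3) = (-12, 2)
∇φ · n = (-12)(-3) + (2)(-4) = 28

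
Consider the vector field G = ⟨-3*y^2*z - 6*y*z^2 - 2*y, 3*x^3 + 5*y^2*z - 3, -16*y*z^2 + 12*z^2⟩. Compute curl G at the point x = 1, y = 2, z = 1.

(∇×G)₁ = ∂G₃/∂y − ∂G₂/∂z = -5*y^2 - 16*z^2
(∇×G)₂ = ∂G₁/∂z − ∂G₃/∂x = -3*y^2 - 12*y*z
(∇×G)₃ = ∂G₂/∂x − ∂G₁/∂y = 9*x^2 + 6*y*z + 6*z^2 + 2
∇×G = (-5*y^2 - 16*z^2, -3*y^2 - 12*y*z, 9*x^2 + 6*y*z + 6*z^2 + 2)
At (1, 2, 1): (-36, -36, 29).

(-36, -36, 29)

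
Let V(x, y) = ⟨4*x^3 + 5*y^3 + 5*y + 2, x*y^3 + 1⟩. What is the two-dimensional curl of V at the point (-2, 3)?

∂V₂/∂x = y^3
∂V₁/∂y = 15*y^2 + 5
Scalar curl = y^3 - 15*y^2 - 5
At (-2, 3): -113.

-113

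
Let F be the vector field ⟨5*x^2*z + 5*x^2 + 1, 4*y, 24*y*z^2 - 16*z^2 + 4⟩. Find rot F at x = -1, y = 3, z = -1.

(24, 5, 0)

(∇×F)₁ = ∂F₃/∂y − ∂F₂/∂z = 24*z^2
(∇×F)₂ = ∂F₁/∂z − ∂F₃/∂x = 5*x^2
(∇×F)₃ = ∂F₂/∂x − ∂F₁/∂y = 0
∇×F = (24*z^2, 5*x^2, 0)
At (-1, 3, -1): (24, 5, 0).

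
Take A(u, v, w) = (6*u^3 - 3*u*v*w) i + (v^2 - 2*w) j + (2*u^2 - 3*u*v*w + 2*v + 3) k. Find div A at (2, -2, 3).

98

∂A₁/∂u = 18*u^2 - 3*v*w
∂A₂/∂v = 2*v
∂A₃/∂w = -3*u*v
∇·A = 18*u^2 - 3*u*v - 3*v*w + 2*v
At (2, -2, 3): 98.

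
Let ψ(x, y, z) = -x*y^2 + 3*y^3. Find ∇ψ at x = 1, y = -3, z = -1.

∂ψ/∂x = -y^2
∂ψ/∂y = -2*x*y + 9*y^2
∂ψ/∂z = 0
∇ψ = (-y^2, -2*x*y + 9*y^2, 0)
At (1, -3, -1): (-9, 87, 0).

(-9, 87, 0)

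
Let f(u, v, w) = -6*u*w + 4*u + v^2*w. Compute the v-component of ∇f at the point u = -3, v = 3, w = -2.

-12

(∇f)_2 = ∂f/∂v = 2*v*w
At (-3, 3, -2): -12.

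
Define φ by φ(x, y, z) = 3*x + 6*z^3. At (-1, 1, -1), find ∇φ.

(3, 0, 18)

∂φ/∂x = 3
∂φ/∂y = 0
∂φ/∂z = 18*z^2
∇φ = (3, 0, 18*z^2)
At (-1, 1, -1): (3, 0, 18).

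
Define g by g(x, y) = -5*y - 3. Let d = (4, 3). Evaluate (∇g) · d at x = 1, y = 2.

∂g/∂x = 0
∂g/∂y = -5
∇g at (1, 2) = (0, -5)
∇g · d = (0)(4) + (-5)(3) = -15

-15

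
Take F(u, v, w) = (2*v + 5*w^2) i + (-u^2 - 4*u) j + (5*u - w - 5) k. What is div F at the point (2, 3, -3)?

∂F₁/∂u = 0
∂F₂/∂v = 0
∂F₃/∂w = -1
∇·F = -1
At (2, 3, -3): -1.

-1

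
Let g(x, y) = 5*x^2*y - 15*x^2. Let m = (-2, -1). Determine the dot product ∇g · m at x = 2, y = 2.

20

∂g/∂x = 10*x*y - 30*x
∂g/∂y = 5*x^2
∇g at (2, 2) = (-20, 20)
∇g · m = (-20)(-2) + (20)(-1) = 20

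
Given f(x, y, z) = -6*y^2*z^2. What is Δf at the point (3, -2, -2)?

∂²f/∂x² = 0
∂²f/∂y² = -12*z^2
∂²f/∂z² = -12*y^2
∇²f = -12*y^2 - 12*z^2
At (3, -2, -2): -96.

-96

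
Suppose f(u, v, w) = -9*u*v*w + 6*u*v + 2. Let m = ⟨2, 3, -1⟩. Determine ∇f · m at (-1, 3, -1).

∂f/∂u = -9*v*w + 6*v
∂f/∂v = -9*u*w + 6*u
∂f/∂w = -9*u*v
∇f at (-1, 3, -1) = (45, -15, 27)
∇f · m = (45)(2) + (-15)(3) + (27)(-1) = 18

18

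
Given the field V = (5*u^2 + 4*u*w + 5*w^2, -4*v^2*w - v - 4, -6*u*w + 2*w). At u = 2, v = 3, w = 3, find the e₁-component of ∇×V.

(∇×V)_1 = ∂V₃/∂v − ∂V₂/∂w
= 0 − (-4*v^2)
= 4*v^2
At (2, 3, 3): 36.

36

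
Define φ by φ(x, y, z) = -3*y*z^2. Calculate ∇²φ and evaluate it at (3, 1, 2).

∂²φ/∂x² = 0
∂²φ/∂y² = 0
∂²φ/∂z² = -6*y
∇²φ = -6*y
At (3, 1, 2): -6.

-6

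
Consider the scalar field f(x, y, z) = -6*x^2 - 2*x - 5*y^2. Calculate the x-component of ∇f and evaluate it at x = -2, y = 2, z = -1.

(∇f)_1 = ∂f/∂x = -12*x - 2
At (-2, 2, -1): 22.

22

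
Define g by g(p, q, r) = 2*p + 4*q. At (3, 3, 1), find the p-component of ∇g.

(∇g)_1 = ∂g/∂p = 2
At (3, 3, 1): 2.

2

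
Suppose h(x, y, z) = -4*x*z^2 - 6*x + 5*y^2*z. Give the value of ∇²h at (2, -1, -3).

-46

∂²h/∂x² = 0
∂²h/∂y² = 10*z
∂²h/∂z² = -8*x
∇²h = -8*x + 10*z
At (2, -1, -3): -46.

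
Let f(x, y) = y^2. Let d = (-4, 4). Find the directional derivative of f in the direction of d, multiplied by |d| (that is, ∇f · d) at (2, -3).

∂f/∂x = 0
∂f/∂y = 2*y
∇f at (2, -3) = (0, -6)
∇f · d = (0)(-4) + (-6)(4) = -24

-24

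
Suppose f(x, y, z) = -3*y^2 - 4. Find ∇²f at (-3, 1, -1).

-6

∂²f/∂x² = 0
∂²f/∂y² = -6
∂²f/∂z² = 0
∇²f = -6
At (-3, 1, -1): -6.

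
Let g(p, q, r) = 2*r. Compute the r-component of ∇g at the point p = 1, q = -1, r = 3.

(∇g)_3 = ∂g/∂r = 2
At (1, -1, 3): 2.

2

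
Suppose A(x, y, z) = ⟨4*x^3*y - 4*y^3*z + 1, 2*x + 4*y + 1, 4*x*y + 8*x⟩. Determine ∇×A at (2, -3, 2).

(∇×A)₁ = ∂A₃/∂y − ∂A₂/∂z = 4*x
(∇×A)₂ = ∂A₁/∂z − ∂A₃/∂x = -4*y^3 - 4*y - 8
(∇×A)₃ = ∂A₂/∂x − ∂A₁/∂y = -4*x^3 + 12*y^2*z + 2
∇×A = (4*x, -4*y^3 - 4*y - 8, -4*x^3 + 12*y^2*z + 2)
At (2, -3, 2): (8, 112, 186).

(8, 112, 186)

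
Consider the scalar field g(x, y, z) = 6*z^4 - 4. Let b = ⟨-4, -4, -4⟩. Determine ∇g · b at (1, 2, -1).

96

∂g/∂x = 0
∂g/∂y = 0
∂g/∂z = 24*z^3
∇g at (1, 2, -1) = (0, 0, -24)
∇g · b = (0)(-4) + (0)(-4) + (-24)(-4) = 96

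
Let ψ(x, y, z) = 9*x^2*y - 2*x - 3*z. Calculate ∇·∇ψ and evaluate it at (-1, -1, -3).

-18

∂²ψ/∂x² = 18*y
∂²ψ/∂y² = 0
∂²ψ/∂z² = 0
∇²ψ = 18*y
At (-1, -1, -3): -18.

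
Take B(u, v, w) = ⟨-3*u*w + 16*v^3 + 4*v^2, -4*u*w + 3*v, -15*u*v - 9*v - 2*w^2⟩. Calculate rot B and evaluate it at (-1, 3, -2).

(2, 48, -448)

(∇×B)₁ = ∂B₃/∂v − ∂B₂/∂w = -11*u - 9
(∇×B)₂ = ∂B₁/∂w − ∂B₃/∂u = -3*u + 15*v
(∇×B)₃ = ∂B₂/∂u − ∂B₁/∂v = -48*v^2 - 8*v - 4*w
∇×B = (-11*u - 9, -3*u + 15*v, -48*v^2 - 8*v - 4*w)
At (-1, 3, -2): (2, 48, -448).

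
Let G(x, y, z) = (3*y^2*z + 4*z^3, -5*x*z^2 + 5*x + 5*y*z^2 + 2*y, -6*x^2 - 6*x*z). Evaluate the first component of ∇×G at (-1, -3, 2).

(∇×G)_1 = ∂G₃/∂y − ∂G₂/∂z
= 0 − (-10*x*z + 10*y*z)
= 10*x*z - 10*y*z
At (-1, -3, 2): 40.

40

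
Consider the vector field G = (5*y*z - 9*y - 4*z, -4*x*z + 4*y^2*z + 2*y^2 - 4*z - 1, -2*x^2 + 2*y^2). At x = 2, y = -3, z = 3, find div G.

-84

∂G₁/∂x = 0
∂G₂/∂y = 8*y*z + 4*y
∂G₃/∂z = 0
∇·G = 8*y*z + 4*y
At (2, -3, 3): -84.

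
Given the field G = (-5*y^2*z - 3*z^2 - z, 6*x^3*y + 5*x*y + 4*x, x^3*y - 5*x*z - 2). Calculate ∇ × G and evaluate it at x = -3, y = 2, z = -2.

(∇×G)₁ = ∂G₃/∂y − ∂G₂/∂z = x^3
(∇×G)₂ = ∂G₁/∂z − ∂G₃/∂x = -3*x^2*y - 5*y^2 - z - 1
(∇×G)₃ = ∂G₂/∂x − ∂G₁/∂y = 18*x^2*y + 10*y*z + 5*y + 4
∇×G = (x^3, -3*x^2*y - 5*y^2 - z - 1, 18*x^2*y + 10*y*z + 5*y + 4)
At (-3, 2, -2): (-27, -73, 298).

(-27, -73, 298)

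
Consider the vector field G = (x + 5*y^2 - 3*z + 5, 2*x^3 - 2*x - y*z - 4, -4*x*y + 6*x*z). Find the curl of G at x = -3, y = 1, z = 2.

(13, -11, 42)

(∇×G)₁ = ∂G₃/∂y − ∂G₂/∂z = -4*x + y
(∇×G)₂ = ∂G₁/∂z − ∂G₃/∂x = 4*y - 6*z - 3
(∇×G)₃ = ∂G₂/∂x − ∂G₁/∂y = 6*x^2 - 10*y - 2
∇×G = (-4*x + y, 4*y - 6*z - 3, 6*x^2 - 10*y - 2)
At (-3, 1, 2): (13, -11, 42).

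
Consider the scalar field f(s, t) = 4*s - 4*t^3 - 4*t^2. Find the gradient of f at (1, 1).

∂f/∂s = 4
∂f/∂t = -12*t^2 - 8*t
∇f = (4, -12*t^2 - 8*t)
At (1, 1): (4, -20).

(4, -20)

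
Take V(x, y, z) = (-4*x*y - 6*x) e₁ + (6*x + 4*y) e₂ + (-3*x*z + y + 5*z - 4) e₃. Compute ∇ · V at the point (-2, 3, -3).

-3

∂V₁/∂x = -4*y - 6
∂V₂/∂y = 4
∂V₃/∂z = -3*x + 5
∇·V = -3*x - 4*y + 3
At (-2, 3, -3): -3.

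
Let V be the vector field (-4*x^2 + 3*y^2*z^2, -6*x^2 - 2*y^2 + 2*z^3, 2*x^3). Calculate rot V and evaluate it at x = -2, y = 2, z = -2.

(∇×V)₁ = ∂V₃/∂y − ∂V₂/∂z = -6*z^2
(∇×V)₂ = ∂V₁/∂z − ∂V₃/∂x = -6*x^2 + 6*y^2*z
(∇×V)₃ = ∂V₂/∂x − ∂V₁/∂y = -12*x - 6*y*z^2
∇×V = (-6*z^2, -6*x^2 + 6*y^2*z, -12*x - 6*y*z^2)
At (-2, 2, -2): (-24, -72, -24).

(-24, -72, -24)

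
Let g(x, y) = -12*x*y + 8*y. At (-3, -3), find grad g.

∂g/∂x = -12*y
∂g/∂y = -12*x + 8
∇g = (-12*y, -12*x + 8)
At (-3, -3): (36, 44).

(36, 44)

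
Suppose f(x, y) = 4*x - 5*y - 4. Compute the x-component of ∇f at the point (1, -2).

4

(∇f)_1 = ∂f/∂x = 4
At (1, -2): 4.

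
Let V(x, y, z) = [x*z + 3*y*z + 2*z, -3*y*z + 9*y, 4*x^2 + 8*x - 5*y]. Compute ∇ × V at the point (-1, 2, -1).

(1, 7, 3)

(∇×V)₁ = ∂V₃/∂y − ∂V₂/∂z = 3*y - 5
(∇×V)₂ = ∂V₁/∂z − ∂V₃/∂x = -7*x + 3*y - 6
(∇×V)₃ = ∂V₂/∂x − ∂V₁/∂y = -3*z
∇×V = (3*y - 5, -7*x + 3*y - 6, -3*z)
At (-1, 2, -1): (1, 7, 3).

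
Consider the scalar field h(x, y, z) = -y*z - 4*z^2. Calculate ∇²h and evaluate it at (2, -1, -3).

∂²h/∂x² = 0
∂²h/∂y² = 0
∂²h/∂z² = -8
∇²h = -8
At (2, -1, -3): -8.

-8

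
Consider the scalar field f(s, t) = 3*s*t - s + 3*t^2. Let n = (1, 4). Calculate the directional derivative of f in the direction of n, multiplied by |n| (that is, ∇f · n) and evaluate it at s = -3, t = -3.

-118

∂f/∂s = 3*t - 1
∂f/∂t = 3*s + 6*t
∇f at (-3, -3) = (-10, -27)
∇f · n = (-10)(1) + (-27)(4) = -118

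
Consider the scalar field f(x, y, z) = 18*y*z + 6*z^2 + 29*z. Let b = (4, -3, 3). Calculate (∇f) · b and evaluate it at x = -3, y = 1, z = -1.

∂f/∂x = 0
∂f/∂y = 18*z
∂f/∂z = 18*y + 12*z + 29
∇f at (-3, 1, -1) = (0, -18, 35)
∇f · b = (0)(4) + (-18)(-3) + (35)(3) = 159

159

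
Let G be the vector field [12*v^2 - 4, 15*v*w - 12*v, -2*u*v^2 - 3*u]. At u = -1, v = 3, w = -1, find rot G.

(-33, 21, -72)

(∇×G)₁ = ∂G₃/∂v − ∂G₂/∂w = -4*u*v - 15*v
(∇×G)₂ = ∂G₁/∂w − ∂G₃/∂u = 2*v^2 + 3
(∇×G)₃ = ∂G₂/∂u − ∂G₁/∂v = -24*v
∇×G = (-4*u*v - 15*v, 2*v^2 + 3, -24*v)
At (-1, 3, -1): (-33, 21, -72).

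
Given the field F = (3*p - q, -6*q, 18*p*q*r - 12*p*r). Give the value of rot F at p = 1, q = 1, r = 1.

(∇×F)₁ = ∂F₃/∂q − ∂F₂/∂r = 18*p*r
(∇×F)₂ = ∂F₁/∂r − ∂F₃/∂p = -18*q*r + 12*r
(∇×F)₃ = ∂F₂/∂p − ∂F₁/∂q = 1
∇×F = (18*p*r, -18*q*r + 12*r, 1)
At (1, 1, 1): (18, -6, 1).

(18, -6, 1)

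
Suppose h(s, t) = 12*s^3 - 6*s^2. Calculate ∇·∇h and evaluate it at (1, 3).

∂²h/∂s² = 12*(6*s - 1)
∂²h/∂t² = 0
∇²h = 72*s - 12
At (1, 3): 60.

60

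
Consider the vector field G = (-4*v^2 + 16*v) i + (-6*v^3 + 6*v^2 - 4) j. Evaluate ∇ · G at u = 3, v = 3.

∂G₁/∂u = 0
∂G₂/∂v = -18*v^2 + 12*v
∇·G = -18*v^2 + 12*v
At (3, 3): -126.

-126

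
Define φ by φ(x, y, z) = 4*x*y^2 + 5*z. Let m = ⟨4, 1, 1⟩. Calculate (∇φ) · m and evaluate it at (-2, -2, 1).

101

∂φ/∂x = 4*y^2
∂φ/∂y = 8*x*y
∂φ/∂z = 5
∇φ at (-2, -2, 1) = (16, 32, 5)
∇φ · m = (16)(4) + (32)(1) + (5)(1) = 101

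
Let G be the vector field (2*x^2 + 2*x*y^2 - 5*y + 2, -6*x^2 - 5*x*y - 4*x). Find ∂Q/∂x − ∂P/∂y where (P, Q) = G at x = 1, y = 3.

∂G₂/∂x = -12*x - 5*y - 4
∂G₁/∂y = 4*x*y - 5
Scalar curl = -4*x*y - 12*x - 5*y + 1
At (1, 3): -38.

-38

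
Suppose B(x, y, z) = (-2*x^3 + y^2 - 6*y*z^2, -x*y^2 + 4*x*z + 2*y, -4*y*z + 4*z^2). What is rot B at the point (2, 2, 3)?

(-20, -72, 58)

(∇×B)₁ = ∂B₃/∂y − ∂B₂/∂z = -4*x - 4*z
(∇×B)₂ = ∂B₁/∂z − ∂B₃/∂x = -12*y*z
(∇×B)₃ = ∂B₂/∂x − ∂B₁/∂y = -y^2 - 2*y + 6*z^2 + 4*z
∇×B = (-4*x - 4*z, -12*y*z, -y^2 - 2*y + 6*z^2 + 4*z)
At (2, 2, 3): (-20, -72, 58).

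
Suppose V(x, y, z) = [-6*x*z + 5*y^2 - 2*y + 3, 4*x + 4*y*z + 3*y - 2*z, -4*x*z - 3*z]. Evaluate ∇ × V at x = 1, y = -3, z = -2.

(∇×V)₁ = ∂V₃/∂y − ∂V₂/∂z = -4*y + 2
(∇×V)₂ = ∂V₁/∂z − ∂V₃/∂x = -6*x + 4*z
(∇×V)₃ = ∂V₂/∂x − ∂V₁/∂y = -10*y + 6
∇×V = (-4*y + 2, -6*x + 4*z, -10*y + 6)
At (1, -3, -2): (14, -14, 36).

(14, -14, 36)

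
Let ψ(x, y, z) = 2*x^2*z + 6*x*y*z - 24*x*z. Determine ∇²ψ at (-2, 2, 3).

12

∂²ψ/∂x² = 4*z
∂²ψ/∂y² = 0
∂²ψ/∂z² = 0
∇²ψ = 4*z
At (-2, 2, 3): 12.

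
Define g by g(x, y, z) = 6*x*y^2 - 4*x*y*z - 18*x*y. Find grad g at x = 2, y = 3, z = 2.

∂g/∂x = 6*y^2 - 4*y*z - 18*y
∂g/∂y = 12*x*y - 4*x*z - 18*x
∂g/∂z = -4*x*y
∇g = (6*y^2 - 4*y*z - 18*y, 12*x*y - 4*x*z - 18*x, -4*x*y)
At (2, 3, 2): (-24, 20, -24).

(-24, 20, -24)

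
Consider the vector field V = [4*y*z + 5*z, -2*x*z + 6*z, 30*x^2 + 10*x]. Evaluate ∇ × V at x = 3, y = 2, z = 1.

(∇×V)₁ = ∂V₃/∂y − ∂V₂/∂z = 2*x - 6
(∇×V)₂ = ∂V₁/∂z − ∂V₃/∂x = -60*x + 4*y - 5
(∇×V)₃ = ∂V₂/∂x − ∂V₁/∂y = -6*z
∇×V = (2*x - 6, -60*x + 4*y - 5, -6*z)
At (3, 2, 1): (0, -177, -6).

(0, -177, -6)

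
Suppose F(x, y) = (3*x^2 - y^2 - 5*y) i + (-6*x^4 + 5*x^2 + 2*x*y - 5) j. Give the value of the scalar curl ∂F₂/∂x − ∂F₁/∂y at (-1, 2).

∂F₂/∂x = -24*x^3 + 10*x + 2*y
∂F₁/∂y = -2*y - 5
Scalar curl = -24*x^3 + 10*x + 4*y + 5
At (-1, 2): 27.

27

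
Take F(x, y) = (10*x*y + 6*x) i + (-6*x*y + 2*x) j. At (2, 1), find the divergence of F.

4

∂F₁/∂x = 10*y + 6
∂F₂/∂y = -6*x
∇·F = -6*x + 10*y + 6
At (2, 1): 4.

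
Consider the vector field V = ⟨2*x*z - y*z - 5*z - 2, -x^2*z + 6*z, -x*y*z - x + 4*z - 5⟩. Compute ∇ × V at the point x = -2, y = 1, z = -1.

(∇×V)₁ = ∂V₃/∂y − ∂V₂/∂z = x^2 - x*z - 6
(∇×V)₂ = ∂V₁/∂z − ∂V₃/∂x = 2*x + y*z - y - 4
(∇×V)₃ = ∂V₂/∂x − ∂V₁/∂y = -2*x*z + z
∇×V = (x^2 - x*z - 6, 2*x + y*z - y - 4, -2*x*z + z)
At (-2, 1, -1): (-4, -10, -5).

(-4, -10, -5)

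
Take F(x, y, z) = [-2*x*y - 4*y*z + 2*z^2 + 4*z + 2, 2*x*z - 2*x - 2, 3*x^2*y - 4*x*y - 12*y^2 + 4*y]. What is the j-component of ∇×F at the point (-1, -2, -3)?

(∇×F)_2 = ∂F₁/∂z − ∂F₃/∂x
= -4*y + 4*z + 4 − (6*x*y - 4*y)
= -6*x*y + 4*z + 4
At (-1, -2, -3): -20.

-20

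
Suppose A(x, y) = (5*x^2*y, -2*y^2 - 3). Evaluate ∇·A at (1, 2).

12

∂A₁/∂x = 10*x*y
∂A₂/∂y = -4*y
∇·A = 10*x*y - 4*y
At (1, 2): 12.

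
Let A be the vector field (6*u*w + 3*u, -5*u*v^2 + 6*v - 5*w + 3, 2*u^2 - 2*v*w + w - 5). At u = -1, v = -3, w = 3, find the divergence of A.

4

∂A₁/∂u = 6*w + 3
∂A₂/∂v = -10*u*v + 6
∂A₃/∂w = -2*v + 1
∇·A = -10*u*v - 2*v + 6*w + 10
At (-1, -3, 3): 4.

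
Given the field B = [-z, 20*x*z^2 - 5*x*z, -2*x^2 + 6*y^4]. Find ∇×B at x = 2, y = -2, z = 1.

(-262, 7, 15)

(∇×B)₁ = ∂B₃/∂y − ∂B₂/∂z = -40*x*z + 5*x + 24*y^3
(∇×B)₂ = ∂B₁/∂z − ∂B₃/∂x = 4*x - 1
(∇×B)₃ = ∂B₂/∂x − ∂B₁/∂y = 20*z^2 - 5*z
∇×B = (-40*x*z + 5*x + 24*y^3, 4*x - 1, 20*z^2 - 5*z)
At (2, -2, 1): (-262, 7, 15).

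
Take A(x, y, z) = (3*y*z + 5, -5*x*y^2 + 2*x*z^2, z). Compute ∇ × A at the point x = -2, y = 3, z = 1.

(∇×A)₁ = ∂A₃/∂y − ∂A₂/∂z = -4*x*z
(∇×A)₂ = ∂A₁/∂z − ∂A₃/∂x = 3*y
(∇×A)₃ = ∂A₂/∂x − ∂A₁/∂y = -5*y^2 + 2*z^2 - 3*z
∇×A = (-4*x*z, 3*y, -5*y^2 + 2*z^2 - 3*z)
At (-2, 3, 1): (8, 9, -46).

(8, 9, -46)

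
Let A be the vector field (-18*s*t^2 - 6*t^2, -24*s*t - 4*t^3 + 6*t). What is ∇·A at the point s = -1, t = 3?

∂A₁/∂s = -18*t^2
∂A₂/∂t = -24*s - 12*t^2 + 6
∇·A = -24*s - 30*t^2 + 6
At (-1, 3): -240.

-240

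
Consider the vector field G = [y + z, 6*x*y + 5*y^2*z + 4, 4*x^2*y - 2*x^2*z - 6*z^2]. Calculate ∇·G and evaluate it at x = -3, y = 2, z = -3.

∂G₁/∂x = 0
∂G₂/∂y = 6*x + 10*y*z
∂G₃/∂z = -2*x^2 - 12*z
∇·G = -2*x^2 + 6*x + 10*y*z - 12*z
At (-3, 2, -3): -60.

-60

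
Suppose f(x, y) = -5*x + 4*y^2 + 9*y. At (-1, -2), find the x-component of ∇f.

(∇f)_1 = ∂f/∂x = -5
At (-1, -2): -5.

-5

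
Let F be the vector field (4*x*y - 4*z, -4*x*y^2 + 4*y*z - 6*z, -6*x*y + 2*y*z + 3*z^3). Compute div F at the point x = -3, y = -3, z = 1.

-77

∂F₁/∂x = 4*y
∂F₂/∂y = -8*x*y + 4*z
∂F₃/∂z = 2*y + 9*z^2
∇·F = -8*x*y + 6*y + 9*z^2 + 4*z
At (-3, -3, 1): -77.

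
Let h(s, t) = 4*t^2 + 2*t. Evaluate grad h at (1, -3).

∂h/∂s = 0
∂h/∂t = 8*t + 2
∇h = (0, 8*t + 2)
At (1, -3): (0, -22).

(0, -22)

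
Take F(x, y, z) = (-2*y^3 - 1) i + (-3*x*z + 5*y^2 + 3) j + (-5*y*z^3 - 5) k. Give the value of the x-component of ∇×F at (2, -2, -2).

46

(∇×F)_1 = ∂F₃/∂y − ∂F₂/∂z
= -5*z^3 − (-3*x)
= 3*x - 5*z^3
At (2, -2, -2): 46.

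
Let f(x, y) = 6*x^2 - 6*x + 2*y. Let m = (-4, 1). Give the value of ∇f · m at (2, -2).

-70

∂f/∂x = 12*x - 6
∂f/∂y = 2
∇f at (2, -2) = (18, 2)
∇f · m = (18)(-4) + (2)(1) = -70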